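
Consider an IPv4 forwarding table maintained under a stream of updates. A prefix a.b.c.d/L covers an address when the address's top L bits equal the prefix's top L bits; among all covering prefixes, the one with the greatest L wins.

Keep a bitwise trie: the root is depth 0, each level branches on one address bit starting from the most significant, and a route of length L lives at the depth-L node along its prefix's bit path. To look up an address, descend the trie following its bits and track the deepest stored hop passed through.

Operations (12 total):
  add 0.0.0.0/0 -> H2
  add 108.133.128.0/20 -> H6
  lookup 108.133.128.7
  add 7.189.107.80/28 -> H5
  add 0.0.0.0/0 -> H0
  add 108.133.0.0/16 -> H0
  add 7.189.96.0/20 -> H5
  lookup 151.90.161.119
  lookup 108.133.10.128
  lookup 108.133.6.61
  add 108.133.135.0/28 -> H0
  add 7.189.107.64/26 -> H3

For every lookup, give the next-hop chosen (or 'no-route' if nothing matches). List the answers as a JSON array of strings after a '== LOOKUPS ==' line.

Apply in order:
  add 0.0.0.0/0 -> H2 at depth 0
  add 108.133.128.0/20 -> H6 at depth 20
  lookup 108.133.128.7: bits 01101100100001011000 walk d0:H2→d1:-→d2:-→d3:-→d4:-→d5:-→d6:-→d7:-→d8:-→d9:-→d10:-→d11:-→d12:-→d13:-→d14:-→d15:-→d16:-→d17:-→d18:-→d19:-→d20:H6 -> H6
  add 7.189.107.80/28 -> H5 at depth 28
  add 0.0.0.0/0 -> H0 at depth 0
  add 108.133.0.0/16 -> H0 at depth 16
  add 7.189.96.0/20 -> H5 at depth 20
  lookup 151.90.161.119: bits ε walk d0:H0 -> H0
  lookup 108.133.10.128: bits 0110110010000101 walk d0:H0→d1:-→d2:-→d3:-→d4:-→d5:-→d6:-→d7:-→d8:-→d9:-→d10:-→d11:-→d12:-→d13:-→d14:-→d15:-→d16:H0 -> H0
  lookup 108.133.6.61: bits 0110110010000101 walk d0:H0→d1:-→d2:-→d3:-→d4:-→d5:-→d6:-→d7:-→d8:-→d9:-→d10:-→d11:-→d12:-→d13:-→d14:-→d15:-→d16:H0 -> H0
  add 108.133.135.0/28 -> H0 at depth 28
  add 7.189.107.64/26 -> H3 at depth 26

== LOOKUPS ==
["H6","H0","H0","H0"]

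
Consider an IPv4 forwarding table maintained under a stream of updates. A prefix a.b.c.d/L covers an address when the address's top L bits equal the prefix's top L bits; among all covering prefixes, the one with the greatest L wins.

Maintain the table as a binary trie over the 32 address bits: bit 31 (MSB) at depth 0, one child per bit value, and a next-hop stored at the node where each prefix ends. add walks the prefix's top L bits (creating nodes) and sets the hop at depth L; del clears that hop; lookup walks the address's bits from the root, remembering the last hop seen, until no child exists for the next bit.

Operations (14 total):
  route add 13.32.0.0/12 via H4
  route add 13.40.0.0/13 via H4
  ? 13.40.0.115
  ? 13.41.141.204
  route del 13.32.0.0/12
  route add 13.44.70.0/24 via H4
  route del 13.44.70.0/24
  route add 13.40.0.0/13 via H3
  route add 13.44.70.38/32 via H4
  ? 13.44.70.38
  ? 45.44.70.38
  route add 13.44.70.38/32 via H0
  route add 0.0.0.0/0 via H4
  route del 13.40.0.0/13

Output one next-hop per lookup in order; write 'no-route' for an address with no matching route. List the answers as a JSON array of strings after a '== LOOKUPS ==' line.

Apply in order:
  + 13.32.0.0/12 (H4) depth=12
  + 13.40.0.0/13 (H4) depth=13
  ? 13.40.0.115  path d0:-→d1:-→d2:-→d3:-→d4:-→d5:-→d6:-→d7:-→d8:-→d9:-→d10:-→d11:-→d12:H4→d13:H4  best=H4
  ? 13.41.141.204  path d0:-→d1:-→d2:-→d3:-→d4:-→d5:-→d6:-→d7:-→d8:-→d9:-→d10:-→d11:-→d12:H4→d13:H4  best=H4
  del 13.32.0.0/12 (clear depth 12)
  + 13.44.70.0/24 (H4) depth=24
  del 13.44.70.0/24 (clear depth 24)
  + 13.40.0.0/13 (H3) depth=13
  + 13.44.70.38/32 (H4) depth=32
  ? 13.44.70.38  path d0:-→d1:-→d2:-→d3:-→d4:-→d5:-→d6:-→d7:-→d8:-→d9:-→d10:-→d11:-→d12:-→d13:H3→d14:-→d15:-→d16:-→d17:-→d18:-→d19:-→d20:-→d21:-→d22:-→d23:-→d24:-→d25:-→d26:-→d27:-→d28:-→d29:-→d30:-→d31:-→d32:H4  best=H4
  ? 45.44.70.38  path d0:-→d1:-→d2:-  best=no-route
  + 13.44.70.38/32 (H0) depth=32
  + 0.0.0.0/0 (H4) depth=0
  del 13.40.0.0/13 (clear depth 13)

== LOOKUPS ==
["H4","H4","H4","no-route"]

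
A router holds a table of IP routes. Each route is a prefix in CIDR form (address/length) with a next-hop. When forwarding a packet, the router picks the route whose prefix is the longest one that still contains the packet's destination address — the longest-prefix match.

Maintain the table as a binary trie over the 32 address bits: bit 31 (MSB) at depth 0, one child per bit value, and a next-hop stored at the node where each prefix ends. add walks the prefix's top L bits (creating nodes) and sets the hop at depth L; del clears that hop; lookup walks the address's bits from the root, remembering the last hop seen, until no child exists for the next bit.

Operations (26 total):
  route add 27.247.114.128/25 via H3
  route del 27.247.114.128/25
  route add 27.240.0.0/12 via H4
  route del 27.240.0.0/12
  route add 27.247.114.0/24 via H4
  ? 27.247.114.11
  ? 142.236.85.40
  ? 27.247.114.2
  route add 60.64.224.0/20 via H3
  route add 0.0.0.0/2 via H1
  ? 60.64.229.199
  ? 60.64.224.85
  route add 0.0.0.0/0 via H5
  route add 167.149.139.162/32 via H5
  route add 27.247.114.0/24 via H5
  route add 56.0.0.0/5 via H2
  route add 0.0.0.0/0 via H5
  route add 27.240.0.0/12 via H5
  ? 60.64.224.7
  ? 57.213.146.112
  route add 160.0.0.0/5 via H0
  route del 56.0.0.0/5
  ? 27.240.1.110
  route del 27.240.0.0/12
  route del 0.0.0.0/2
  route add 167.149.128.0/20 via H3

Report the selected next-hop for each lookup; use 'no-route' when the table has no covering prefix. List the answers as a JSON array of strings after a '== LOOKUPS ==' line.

Process each operation:
  + 27.247.114.128/25 (H3) depth=25
  del 27.247.114.128/25 (clear depth 25)
  + 27.240.0.0/12 (H4) depth=12
  del 27.240.0.0/12 (clear depth 12)
  + 27.247.114.0/24 (H4) depth=24
  lookup 27.247.114.11: bits 000110111111011101110010 walk d0:-→d1:-→d2:-→d3:-→d4:-→d5:-→d6:-→d7:-→d8:-→d9:-→d10:-→d11:-→d12:-→d13:-→d14:-→d15:-→d16:-→d17:-→d18:-→d19:-→d20:-→d21:-→d22:-→d23:-→d24:H4 -> H4
  lookup 142.236.85.40: bits ε walk d0:- -> no-route
  lookup 27.247.114.2: bits 000110111111011101110010 walk d0:-→d1:-→d2:-→d3:-→d4:-→d5:-→d6:-→d7:-→d8:-→d9:-→d10:-→d11:-→d12:-→d13:-→d14:-→d15:-→d16:-→d17:-→d18:-→d19:-→d20:-→d21:-→d22:-→d23:-→d24:H4 -> H4
  + 60.64.224.0/20 (H3) depth=20
  + 0.0.0.0/2 (H1) depth=2
  lookup 60.64.229.199: bits 00111100010000001110 walk d0:-→d1:-→d2:H1→d3:-→d4:-→d5:-→d6:-→d7:-→d8:-→d9:-→d10:-→d11:-→d12:-→d13:-→d14:-→d15:-→d16:-→d17:-→d18:-→d19:-→d20:H3 -> H3
  lookup 60.64.224.85: bits 00111100010000001110 walk d0:-→d1:-→d2:H1→d3:-→d4:-→d5:-→d6:-→d7:-→d8:-→d9:-→d10:-→d11:-→d12:-→d13:-→d14:-→d15:-→d16:-→d17:-→d18:-→d19:-→d20:H3 -> H3
  + 0.0.0.0/0 (H5) depth=0
  + 167.149.139.162/32 (H5) depth=32
  + 27.247.114.0/24 (H5) depth=24
  + 56.0.0.0/5 (H2) depth=5
  + 0.0.0.0/0 (H5) depth=0
  + 27.240.0.0/12 (H5) depth=12
  lookup 60.64.224.7: bits 00111100010000001110 walk d0:H5→d1:-→d2:H1→d3:-→d4:-→d5:H2→d6:-→d7:-→d8:-→d9:-→d10:-→d11:-→d12:-→d13:-→d14:-→d15:-→d16:-→d17:-→d18:-→d19:-→d20:H3 -> H3
  lookup 57.213.146.112: bits 00111 walk d0:H5→d1:-→d2:H1→d3:-→d4:-→d5:H2 -> H2
  + 160.0.0.0/5 (H0) depth=5
  del 56.0.0.0/5 (clear depth 5)
  lookup 27.240.1.110: bits 0001101111110 walk d0:H5→d1:-→d2:H1→d3:-→d4:-→d5:-→d6:-→d7:-→d8:-→d9:-→d10:-→d11:-→d12:H5→d13:- -> H5
  del 27.240.0.0/12 (clear depth 12)
  del 0.0.0.0/2 (clear depth 2)
  + 167.149.128.0/20 (H3) depth=20

== LOOKUPS ==
["H4","no-route","H4","H3","H3","H3","H2","H5"]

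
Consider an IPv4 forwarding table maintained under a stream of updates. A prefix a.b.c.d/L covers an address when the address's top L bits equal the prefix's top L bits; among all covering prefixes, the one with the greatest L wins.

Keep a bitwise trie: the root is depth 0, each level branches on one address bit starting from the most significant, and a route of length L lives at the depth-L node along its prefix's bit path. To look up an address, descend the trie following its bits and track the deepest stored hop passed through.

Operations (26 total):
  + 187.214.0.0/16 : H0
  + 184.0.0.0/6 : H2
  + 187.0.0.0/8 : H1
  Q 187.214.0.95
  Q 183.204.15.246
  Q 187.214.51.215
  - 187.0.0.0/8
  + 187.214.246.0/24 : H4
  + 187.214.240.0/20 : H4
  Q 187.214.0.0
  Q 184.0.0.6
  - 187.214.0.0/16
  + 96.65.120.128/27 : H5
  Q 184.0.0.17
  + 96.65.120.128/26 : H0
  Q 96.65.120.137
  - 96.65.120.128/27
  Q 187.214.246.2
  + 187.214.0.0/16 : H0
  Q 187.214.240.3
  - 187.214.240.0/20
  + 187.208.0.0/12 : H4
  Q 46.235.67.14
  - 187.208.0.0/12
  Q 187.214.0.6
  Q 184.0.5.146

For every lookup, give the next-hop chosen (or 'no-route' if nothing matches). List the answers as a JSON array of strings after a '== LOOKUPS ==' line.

Apply in order:
  add 187.214.0.0/16 -> H0 at depth 16
  add 184.0.0.0/6 -> H2 at depth 6
  add 187.0.0.0/8 -> H1 at depth 8
  Q 187.214.0.95: descend 1011101111010110 ; hops seen [H2,H1,H0] ; pick H0
  Q 183.204.15.246: descend 1011 ; hops seen [∅] ; pick no-route
  Q 187.214.51.215: descend 1011101111010110 ; hops seen [H2,H1,H0] ; pick H0
  - 187.0.0.0/8 clear@8
  add 187.214.246.0/24 -> H4 at depth 24
  add 187.214.240.0/20 -> H4 at depth 20
  Q 187.214.0.0: descend 1011101111010110 ; hops seen [H2,H0] ; pick H0
  Q 184.0.0.6: descend 101110 ; hops seen [H2] ; pick H2
  - 187.214.0.0/16 clear@16
  add 96.65.120.128/27 -> H5 at depth 27
  Q 184.0.0.17: descend 101110 ; hops seen [H2] ; pick H2
  add 96.65.120.128/26 -> H0 at depth 26
  Q 96.65.120.137: descend 011000000100000101111000100 ; hops seen [H0,H5] ; pick H5
  - 96.65.120.128/27 clear@27
  Q 187.214.246.2: descend 101110111101011011110110 ; hops seen [H2,H4,H4] ; pick H4
  add 187.214.0.0/16 -> H0 at depth 16
  Q 187.214.240.3: descend 101110111101011011110 ; hops seen [H2,H0,H4] ; pick H4
  - 187.214.240.0/20 clear@20
  add 187.208.0.0/12 -> H4 at depth 12
  Q 46.235.67.14: descend 0 ; hops seen [∅] ; pick no-route
  - 187.208.0.0/12 clear@12
  Q 187.214.0.6: descend 1011101111010110 ; hops seen [H2,H0] ; pick H0
  Q 184.0.5.146: descend 101110 ; hops seen [H2] ; pick H2

== LOOKUPS ==
["H0","no-route","H0","H0","H2","H2","H5","H4","H4","no-route","H0","H2"]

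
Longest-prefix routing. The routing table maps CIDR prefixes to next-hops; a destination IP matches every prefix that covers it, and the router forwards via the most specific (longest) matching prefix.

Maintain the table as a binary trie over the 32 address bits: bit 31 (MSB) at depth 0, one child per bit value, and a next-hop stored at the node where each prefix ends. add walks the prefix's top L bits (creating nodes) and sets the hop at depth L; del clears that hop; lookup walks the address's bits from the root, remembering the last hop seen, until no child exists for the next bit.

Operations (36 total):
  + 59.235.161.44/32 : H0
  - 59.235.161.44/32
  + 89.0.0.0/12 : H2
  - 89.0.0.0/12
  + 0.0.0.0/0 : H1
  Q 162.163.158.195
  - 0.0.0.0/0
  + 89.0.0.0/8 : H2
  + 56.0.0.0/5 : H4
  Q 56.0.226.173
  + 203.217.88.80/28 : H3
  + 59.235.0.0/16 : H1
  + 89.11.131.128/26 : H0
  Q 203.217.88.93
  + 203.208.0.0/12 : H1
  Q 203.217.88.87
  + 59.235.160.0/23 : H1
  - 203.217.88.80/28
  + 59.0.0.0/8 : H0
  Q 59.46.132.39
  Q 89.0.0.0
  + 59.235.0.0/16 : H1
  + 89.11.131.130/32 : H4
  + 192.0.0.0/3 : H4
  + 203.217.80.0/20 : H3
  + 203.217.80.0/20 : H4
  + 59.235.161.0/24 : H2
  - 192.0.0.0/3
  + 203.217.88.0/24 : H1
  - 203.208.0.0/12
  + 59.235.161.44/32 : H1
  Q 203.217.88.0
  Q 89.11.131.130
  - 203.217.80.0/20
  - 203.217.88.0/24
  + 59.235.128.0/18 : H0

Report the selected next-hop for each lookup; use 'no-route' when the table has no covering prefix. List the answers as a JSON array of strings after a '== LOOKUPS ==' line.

Apply in order:
  add 59.235.161.44/32 -> H0 at depth 32
  - 59.235.161.44/32 clear@32
  add 89.0.0.0/12 -> H2 at depth 12
  - 89.0.0.0/12 clear@12
  add 0.0.0.0/0 -> H1 at depth 0
  lookup 162.163.158.195: bits ε walk d0:H1 -> H1
  - 0.0.0.0/0 clear@0
  add 89.0.0.0/8 -> H2 at depth 8
  add 56.0.0.0/5 -> H4 at depth 5
  lookup 56.0.226.173: bits 001110 walk d0:-→d1:-→d2:-→d3:-→d4:-→d5:H4→d6:- -> H4
  add 203.217.88.80/28 -> H3 at depth 28
  add 59.235.0.0/16 -> H1 at depth 16
  add 89.11.131.128/26 -> H0 at depth 26
  lookup 203.217.88.93: bits 1100101111011001010110000101 walk d0:-→d1:-→d2:-→d3:-→d4:-→d5:-→d6:-→d7:-→d8:-→d9:-→d10:-→d11:-→d12:-→d13:-→d14:-→d15:-→d16:-→d17:-→d18:-→d19:-→d20:-→d21:-→d22:-→d23:-→d24:-→d25:-→d26:-→d27:-→d28:H3 -> H3
  add 203.208.0.0/12 -> H1 at depth 12
  lookup 203.217.88.87: bits 1100101111011001010110000101 walk d0:-→d1:-→d2:-→d3:-→d4:-→d5:-→d6:-→d7:-→d8:-→d9:-→d10:-→d11:-→d12:H1→d13:-→d14:-→d15:-→d16:-→d17:-→d18:-→d19:-→d20:-→d21:-→d22:-→d23:-→d24:-→d25:-→d26:-→d27:-→d28:H3 -> H3
  add 59.235.160.0/23 -> H1 at depth 23
  - 203.217.88.80/28 clear@28
  add 59.0.0.0/8 -> H0 at depth 8
  lookup 59.46.132.39: bits 00111011 walk d0:-→d1:-→d2:-→d3:-→d4:-→d5:H4→d6:-→d7:-→d8:H0 -> H0
  lookup 89.0.0.0: bits 010110010000 walk d0:-→d1:-→d2:-→d3:-→d4:-→d5:-→d6:-→d7:-→d8:H2→d9:-→d10:-→d11:-→d12:- -> H2
  add 59.235.0.0/16 -> H1 at depth 16
  add 89.11.131.130/32 -> H4 at depth 32
  add 192.0.0.0/3 -> H4 at depth 3
  add 203.217.80.0/20 -> H3 at depth 20
  add 203.217.80.0/20 -> H4 at depth 20
  add 59.235.161.0/24 -> H2 at depth 24
  - 192.0.0.0/3 clear@3
  add 203.217.88.0/24 -> H1 at depth 24
  - 203.208.0.0/12 clear@12
  add 59.235.161.44/32 -> H1 at depth 32
  lookup 203.217.88.0: bits 1100101111011001010110000 walk d0:-→d1:-→d2:-→d3:-→d4:-→d5:-→d6:-→d7:-→d8:-→d9:-→d10:-→d11:-→d12:-→d13:-→d14:-→d15:-→d16:-→d17:-→d18:-→d19:-→d20:H4→d21:-→d22:-→d23:-→d24:H1→d25:- -> H1
  lookup 89.11.131.130: bits 01011001000010111000001110000010 walk d0:-→d1:-→d2:-→d3:-→d4:-→d5:-→d6:-→d7:-→d8:H2→d9:-→d10:-→d11:-→d12:-→d13:-→d14:-→d15:-→d16:-→d17:-→d18:-→d19:-→d20:-→d21:-→d22:-→d23:-→d24:-→d25:-→d26:H0→d27:-→d28:-→d29:-→d30:-→d31:-→d32:H4 -> H4
  - 203.217.80.0/20 clear@20
  - 203.217.88.0/24 clear@24
  add 59.235.128.0/18 -> H0 at depth 18

== LOOKUPS ==
["H1","H4","H3","H3","H0","H2","H1","H4"]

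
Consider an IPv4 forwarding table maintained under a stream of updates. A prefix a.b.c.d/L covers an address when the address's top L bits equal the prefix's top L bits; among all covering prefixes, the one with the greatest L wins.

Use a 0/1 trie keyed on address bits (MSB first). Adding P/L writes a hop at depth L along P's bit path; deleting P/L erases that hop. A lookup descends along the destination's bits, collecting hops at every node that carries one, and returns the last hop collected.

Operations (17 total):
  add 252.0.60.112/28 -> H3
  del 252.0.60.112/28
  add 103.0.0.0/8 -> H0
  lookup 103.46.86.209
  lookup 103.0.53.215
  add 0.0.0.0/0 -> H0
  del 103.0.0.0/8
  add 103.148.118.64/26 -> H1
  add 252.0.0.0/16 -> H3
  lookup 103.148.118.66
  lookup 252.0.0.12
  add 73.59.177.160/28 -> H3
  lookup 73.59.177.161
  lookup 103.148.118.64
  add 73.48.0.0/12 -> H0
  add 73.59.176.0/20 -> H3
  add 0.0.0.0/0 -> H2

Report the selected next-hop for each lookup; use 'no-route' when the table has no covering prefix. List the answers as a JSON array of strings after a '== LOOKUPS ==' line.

Apply in order:
  add 252.0.60.112/28 -> H3 at depth 28
  - 252.0.60.112/28 clear@28
  add 103.0.0.0/8 -> H0 at depth 8
  ? 103.46.86.209  path d0:-→d1:-→d2:-→d3:-→d4:-→d5:-→d6:-→d7:-→d8:H0  best=H0
  ? 103.0.53.215  path d0:-→d1:-→d2:-→d3:-→d4:-→d5:-→d6:-→d7:-→d8:H0  best=H0
  add 0.0.0.0/0 -> H0 at depth 0
  - 103.0.0.0/8 clear@8
  add 103.148.118.64/26 -> H1 at depth 26
  add 252.0.0.0/16 -> H3 at depth 16
  ? 103.148.118.66  path d0:H0→d1:-→d2:-→d3:-→d4:-→d5:-→d6:-→d7:-→d8:-→d9:-→d10:-→d11:-→d12:-→d13:-→d14:-→d15:-→d16:-→d17:-→d18:-→d19:-→d20:-→d21:-→d22:-→d23:-→d24:-→d25:-→d26:H1  best=H1
  ? 252.0.0.12  path d0:H0→d1:-→d2:-→d3:-→d4:-→d5:-→d6:-→d7:-→d8:-→d9:-→d10:-→d11:-→d12:-→d13:-→d14:-→d15:-→d16:H3→d17:-→d18:-  best=H3
  add 73.59.177.160/28 -> H3 at depth 28
  ? 73.59.177.161  path d0:H0→d1:-→d2:-→d3:-→d4:-→d5:-→d6:-→d7:-→d8:-→d9:-→d10:-→d11:-→d12:-→d13:-→d14:-→d15:-→d16:-→d17:-→d18:-→d19:-→d20:-→d21:-→d22:-→d23:-→d24:-→d25:-→d26:-→d27:-→d28:H3  best=H3
  ? 103.148.118.64  path d0:H0→d1:-→d2:-→d3:-→d4:-→d5:-→d6:-→d7:-→d8:-→d9:-→d10:-→d11:-→d12:-→d13:-→d14:-→d15:-→d16:-→d17:-→d18:-→d19:-→d20:-→d21:-→d22:-→d23:-→d24:-→d25:-→d26:H1  best=H1
  add 73.48.0.0/12 -> H0 at depth 12
  add 73.59.176.0/20 -> H3 at depth 20
  add 0.0.0.0/0 -> H2 at depth 0

== LOOKUPS ==
["H0","H0","H1","H3","H3","H1"]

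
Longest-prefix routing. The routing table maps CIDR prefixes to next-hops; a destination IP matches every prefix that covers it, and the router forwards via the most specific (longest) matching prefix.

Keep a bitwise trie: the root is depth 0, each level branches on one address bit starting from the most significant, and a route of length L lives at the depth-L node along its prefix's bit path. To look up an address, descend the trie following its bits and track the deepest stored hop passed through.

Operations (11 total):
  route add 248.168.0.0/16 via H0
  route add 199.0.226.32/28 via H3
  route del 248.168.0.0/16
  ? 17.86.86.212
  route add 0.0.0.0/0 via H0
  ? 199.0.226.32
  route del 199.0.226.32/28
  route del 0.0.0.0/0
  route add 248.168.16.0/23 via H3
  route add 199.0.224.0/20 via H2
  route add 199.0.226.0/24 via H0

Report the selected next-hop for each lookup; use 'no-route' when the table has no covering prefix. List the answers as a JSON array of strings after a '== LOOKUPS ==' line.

Trace:
  add 248.168.0.0/16 -> H0 at depth 16
  add 199.0.226.32/28 -> H3 at depth 28
  - 248.168.0.0/16 clear@16
  lookup 17.86.86.212: bits ε walk d0:- -> no-route
  add 0.0.0.0/0 -> H0 at depth 0
  lookup 199.0.226.32: bits 1100011100000000111000100010 walk d0:H0→d1:-→d2:-→d3:-→d4:-→d5:-→d6:-→d7:-→d8:-→d9:-→d10:-→d11:-→d12:-→d13:-→d14:-→d15:-→d16:-→d17:-→d18:-→d19:-→d20:-→d21:-→d22:-→d23:-→d24:-→d25:-→d26:-→d27:-→d28:H3 -> H3
  - 199.0.226.32/28 clear@28
  - 0.0.0.0/0 clear@0
  add 248.168.16.0/23 -> H3 at depth 23
  add 199.0.224.0/20 -> H2 at depth 20
  add 199.0.226.0/24 -> H0 at depth 24

== LOOKUPS ==
["no-route","H3"]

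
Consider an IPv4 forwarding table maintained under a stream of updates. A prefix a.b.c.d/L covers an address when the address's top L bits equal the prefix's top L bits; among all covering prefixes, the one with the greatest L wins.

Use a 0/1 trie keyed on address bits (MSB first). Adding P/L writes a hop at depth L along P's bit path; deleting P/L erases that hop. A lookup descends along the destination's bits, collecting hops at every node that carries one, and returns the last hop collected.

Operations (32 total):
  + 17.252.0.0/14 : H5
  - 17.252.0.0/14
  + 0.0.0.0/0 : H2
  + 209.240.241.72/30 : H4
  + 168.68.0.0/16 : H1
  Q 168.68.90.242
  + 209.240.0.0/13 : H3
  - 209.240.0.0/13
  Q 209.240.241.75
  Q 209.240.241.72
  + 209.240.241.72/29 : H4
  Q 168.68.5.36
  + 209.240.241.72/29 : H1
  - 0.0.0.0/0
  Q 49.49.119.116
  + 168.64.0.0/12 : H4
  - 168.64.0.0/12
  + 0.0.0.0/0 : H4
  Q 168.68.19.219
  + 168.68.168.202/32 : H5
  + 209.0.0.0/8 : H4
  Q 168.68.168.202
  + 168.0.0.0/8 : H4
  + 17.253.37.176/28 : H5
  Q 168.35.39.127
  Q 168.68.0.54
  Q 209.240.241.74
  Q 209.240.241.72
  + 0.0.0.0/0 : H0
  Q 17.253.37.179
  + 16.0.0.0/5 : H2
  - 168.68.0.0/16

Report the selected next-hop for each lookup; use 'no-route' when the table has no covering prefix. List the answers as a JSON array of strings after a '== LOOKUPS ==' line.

Process each operation:
  add 17.252.0.0/14 -> H5 at depth 14
  - 17.252.0.0/14 clear@14
  add 0.0.0.0/0 -> H2 at depth 0
  add 209.240.241.72/30 -> H4 at depth 30
  add 168.68.0.0/16 -> H1 at depth 16
  ? 168.68.90.242  path d0:H2→d1:-→d2:-→d3:-→d4:-→d5:-→d6:-→d7:-→d8:-→d9:-→d10:-→d11:-→d12:-→d13:-→d14:-→d15:-→d16:H1  best=H1
  add 209.240.0.0/13 -> H3 at depth 13
  - 209.240.0.0/13 clear@13
  ? 209.240.241.75  path d0:H2→d1:-→d2:-→d3:-→d4:-→d5:-→d6:-→d7:-→d8:-→d9:-→d10:-→d11:-→d12:-→d13:-→d14:-→d15:-→d16:-→d17:-→d18:-→d19:-→d20:-→d21:-→d22:-→d23:-→d24:-→d25:-→d26:-→d27:-→d28:-→d29:-→d30:H4  best=H4
  ? 209.240.241.72  path d0:H2→d1:-→d2:-→d3:-→d4:-→d5:-→d6:-→d7:-→d8:-→d9:-→d10:-→d11:-→d12:-→d13:-→d14:-→d15:-→d16:-→d17:-→d18:-→d19:-→d20:-→d21:-→d22:-→d23:-→d24:-→d25:-→d26:-→d27:-→d28:-→d29:-→d30:H4  best=H4
  add 209.240.241.72/29 -> H4 at depth 29
  ? 168.68.5.36  path d0:H2→d1:-→d2:-→d3:-→d4:-→d5:-→d6:-→d7:-→d8:-→d9:-→d10:-→d11:-→d12:-→d13:-→d14:-→d15:-→d16:H1  best=H1
  add 209.240.241.72/29 -> H1 at depth 29
  - 0.0.0.0/0 clear@0
  ? 49.49.119.116  path d0:-→d1:-→d2:-  best=no-route
  add 168.64.0.0/12 -> H4 at depth 12
  - 168.64.0.0/12 clear@12
  add 0.0.0.0/0 -> H4 at depth 0
  ? 168.68.19.219  path d0:H4→d1:-→d2:-→d3:-→d4:-→d5:-→d6:-→d7:-→d8:-→d9:-→d10:-→d11:-→d12:-→d13:-→d14:-→d15:-→d16:H1  best=H1
  add 168.68.168.202/32 -> H5 at depth 32
  add 209.0.0.0/8 -> H4 at depth 8
  ? 168.68.168.202  path d0:H4→d1:-→d2:-→d3:-→d4:-→d5:-→d6:-→d7:-→d8:-→d9:-→d10:-→d11:-→d12:-→d13:-→d14:-→d15:-→d16:H1→d17:-→d18:-→d19:-→d20:-→d21:-→d22:-→d23:-→d24:-→d25:-→d26:-→d27:-→d28:-→d29:-→d30:-→d31:-→d32:H5  best=H5
  add 168.0.0.0/8 -> H4 at depth 8
  add 17.253.37.176/28 -> H5 at depth 28
  ? 168.35.39.127  path d0:H4→d1:-→d2:-→d3:-→d4:-→d5:-→d6:-→d7:-→d8:H4→d9:-  best=H4
  ? 168.68.0.54  path d0:H4→d1:-→d2:-→d3:-→d4:-→d5:-→d6:-→d7:-→d8:H4→d9:-→d10:-→d11:-→d12:-→d13:-→d14:-→d15:-→d16:H1  best=H1
  ? 209.240.241.74  path d0:H4→d1:-→d2:-→d3:-→d4:-→d5:-→d6:-→d7:-→d8:H4→d9:-→d10:-→d11:-→d12:-→d13:-→d14:-→d15:-→d16:-→d17:-→d18:-→d19:-→d20:-→d21:-→d22:-→d23:-→d24:-→d25:-→d26:-→d27:-→d28:-→d29:H1→d30:H4  best=H4
  ? 209.240.241.72  path d0:H4→d1:-→d2:-→d3:-→d4:-→d5:-→d6:-→d7:-→d8:H4→d9:-→d10:-→d11:-→d12:-→d13:-→d14:-→d15:-→d16:-→d17:-→d18:-→d19:-→d20:-→d21:-→d22:-→d23:-→d24:-→d25:-→d26:-→d27:-→d28:-→d29:H1→d30:H4  best=H4
  add 0.0.0.0/0 -> H0 at depth 0
  ? 17.253.37.179  path d0:H0→d1:-→d2:-→d3:-→d4:-→d5:-→d6:-→d7:-→d8:-→d9:-→d10:-→d11:-→d12:-→d13:-→d14:-→d15:-→d16:-→d17:-→d18:-→d19:-→d20:-→d21:-→d22:-→d23:-→d24:-→d25:-→d26:-→d27:-→d28:H5  best=H5
  add 16.0.0.0/5 -> H2 at depth 5
  - 168.68.0.0/16 clear@16

== LOOKUPS ==
["H1","H4","H4","H1","no-route","H1","H5","H4","H1","H4","H4","H5"]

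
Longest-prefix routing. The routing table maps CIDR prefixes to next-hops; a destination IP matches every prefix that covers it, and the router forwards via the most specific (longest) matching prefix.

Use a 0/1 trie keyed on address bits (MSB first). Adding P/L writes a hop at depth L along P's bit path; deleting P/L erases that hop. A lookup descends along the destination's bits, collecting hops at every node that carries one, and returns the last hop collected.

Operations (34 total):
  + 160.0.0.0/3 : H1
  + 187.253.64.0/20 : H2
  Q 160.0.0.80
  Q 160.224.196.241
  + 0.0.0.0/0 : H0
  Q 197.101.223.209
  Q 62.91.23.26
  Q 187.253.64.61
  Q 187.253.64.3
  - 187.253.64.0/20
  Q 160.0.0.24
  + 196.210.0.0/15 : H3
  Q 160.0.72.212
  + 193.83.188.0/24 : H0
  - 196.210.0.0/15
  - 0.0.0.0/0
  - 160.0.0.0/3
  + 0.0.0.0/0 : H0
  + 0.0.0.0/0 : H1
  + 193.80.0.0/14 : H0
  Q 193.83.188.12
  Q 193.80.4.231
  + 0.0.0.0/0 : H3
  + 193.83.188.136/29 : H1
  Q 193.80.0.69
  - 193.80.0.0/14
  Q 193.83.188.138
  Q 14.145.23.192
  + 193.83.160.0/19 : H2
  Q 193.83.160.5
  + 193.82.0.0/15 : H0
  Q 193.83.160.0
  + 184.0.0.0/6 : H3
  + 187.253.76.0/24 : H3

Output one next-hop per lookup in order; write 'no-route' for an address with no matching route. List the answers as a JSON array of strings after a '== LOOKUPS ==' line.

Process each operation:
  + 160.0.0.0/3 (H1) depth=3
  + 187.253.64.0/20 (H2) depth=20
  Q 160.0.0.80: descend 101 ; hops seen [H1] ; pick H1
  Q 160.224.196.241: descend 101 ; hops seen [H1] ; pick H1
  + 0.0.0.0/0 (H0) depth=0
  Q 197.101.223.209: descend 1 ; hops seen [H0] ; pick H0
  Q 62.91.23.26: descend ε ; hops seen [H0] ; pick H0
  Q 187.253.64.61: descend 10111011111111010100 ; hops seen [H0,H1,H2] ; pick H2
  Q 187.253.64.3: descend 10111011111111010100 ; hops seen [H0,H1,H2] ; pick H2
  - 187.253.64.0/20 clear@20
  Q 160.0.0.24: descend 101 ; hops seen [H0,H1] ; pick H1
  + 196.210.0.0/15 (H3) depth=15
  Q 160.0.72.212: descend 101 ; hops seen [H0,H1] ; pick H1
  + 193.83.188.0/24 (H0) depth=24
  - 196.210.0.0/15 clear@15
  - 0.0.0.0/0 clear@0
  - 160.0.0.0/3 clear@3
  + 0.0.0.0/0 (H0) depth=0
  + 0.0.0.0/0 (H1) depth=0
  + 193.80.0.0/14 (H0) depth=14
  Q 193.83.188.12: descend 110000010101001110111100 ; hops seen [H1,H0,H0] ; pick H0
  Q 193.80.4.231: descend 11000001010100 ; hops seen [H1,H0] ; pick H0
  + 0.0.0.0/0 (H3) depth=0
  + 193.83.188.136/29 (H1) depth=29
  Q 193.80.0.69: descend 11000001010100 ; hops seen [H3,H0] ; pick H0
  - 193.80.0.0/14 clear@14
  Q 193.83.188.138: descend 11000001010100111011110010001 ; hops seen [H3,H0,H1] ; pick H1
  Q 14.145.23.192: descend ε ; hops seen [H3] ; pick H3
  + 193.83.160.0/19 (H2) depth=19
  Q 193.83.160.5: descend 1100000101010011101 ; hops seen [H3,H2] ; pick H2
  + 193.82.0.0/15 (H0) depth=15
  Q 193.83.160.0: descend 1100000101010011101 ; hops seen [H3,H0,H2] ; pick H2
  + 184.0.0.0/6 (H3) depth=6
  + 187.253.76.0/24 (H3) depth=24

== LOOKUPS ==
["H1","H1","H0","H0","H2","H2","H1","H1","H0","H0","H0","H1","H3","H2","H2"]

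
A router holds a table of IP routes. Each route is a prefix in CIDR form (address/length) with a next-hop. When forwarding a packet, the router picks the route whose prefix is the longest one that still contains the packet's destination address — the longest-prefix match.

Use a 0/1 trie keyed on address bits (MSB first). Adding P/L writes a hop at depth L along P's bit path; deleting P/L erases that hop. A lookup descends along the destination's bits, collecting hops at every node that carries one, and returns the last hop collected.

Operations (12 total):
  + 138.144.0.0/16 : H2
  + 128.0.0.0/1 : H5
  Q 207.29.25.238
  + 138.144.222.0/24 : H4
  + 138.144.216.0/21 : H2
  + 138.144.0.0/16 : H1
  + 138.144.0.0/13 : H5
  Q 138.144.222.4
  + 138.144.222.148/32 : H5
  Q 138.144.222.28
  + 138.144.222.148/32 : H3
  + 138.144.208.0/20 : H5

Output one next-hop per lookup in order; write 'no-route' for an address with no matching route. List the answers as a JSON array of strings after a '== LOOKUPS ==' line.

Apply in order:
  + 138.144.0.0/16 (H2) depth=16
  + 128.0.0.0/1 (H5) depth=1
  Q 207.29.25.238: descend 1 ; hops seen [H5] ; pick H5
  + 138.144.222.0/24 (H4) depth=24
  + 138.144.216.0/21 (H2) depth=21
  + 138.144.0.0/16 (H1) depth=16
  + 138.144.0.0/13 (H5) depth=13
  Q 138.144.222.4: descend 100010101001000011011110 ; hops seen [H5,H5,H1,H2,H4] ; pick H4
  + 138.144.222.148/32 (H5) depth=32
  Q 138.144.222.28: descend 100010101001000011011110 ; hops seen [H5,H5,H1,H2,H4] ; pick H4
  + 138.144.222.148/32 (H3) depth=32
  + 138.144.208.0/20 (H5) depth=20

== LOOKUPS ==
["H5","H4","H4"]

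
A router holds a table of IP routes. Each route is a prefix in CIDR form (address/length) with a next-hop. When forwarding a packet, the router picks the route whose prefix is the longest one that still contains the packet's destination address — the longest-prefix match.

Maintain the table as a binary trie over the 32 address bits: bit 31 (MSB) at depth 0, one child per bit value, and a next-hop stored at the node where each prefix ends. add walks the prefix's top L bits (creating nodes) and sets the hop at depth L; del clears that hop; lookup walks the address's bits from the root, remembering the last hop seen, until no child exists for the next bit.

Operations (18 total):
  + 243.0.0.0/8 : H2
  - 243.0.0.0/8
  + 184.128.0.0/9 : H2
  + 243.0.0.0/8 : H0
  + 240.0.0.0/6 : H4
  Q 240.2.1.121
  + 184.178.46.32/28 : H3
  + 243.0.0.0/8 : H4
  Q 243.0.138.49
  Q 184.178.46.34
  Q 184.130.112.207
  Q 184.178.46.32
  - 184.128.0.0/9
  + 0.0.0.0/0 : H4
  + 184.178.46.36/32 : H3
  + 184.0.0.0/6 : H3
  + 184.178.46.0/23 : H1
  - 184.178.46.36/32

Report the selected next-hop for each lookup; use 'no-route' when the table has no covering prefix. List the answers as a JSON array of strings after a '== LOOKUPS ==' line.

Apply in order:
  add 243.0.0.0/8 -> H2 at depth 8
  del 243.0.0.0/8 (clear depth 8)
  add 184.128.0.0/9 -> H2 at depth 9
  add 243.0.0.0/8 -> H0 at depth 8
  add 240.0.0.0/6 -> H4 at depth 6
  lookup 240.2.1.121: bits 111100 walk d0:-→d1:-→d2:-→d3:-→d4:-→d5:-→d6:H4 -> H4
  add 184.178.46.32/28 -> H3 at depth 28
  add 243.0.0.0/8 -> H4 at depth 8
  lookup 243.0.138.49: bits 11110011 walk d0:-→d1:-→d2:-→d3:-→d4:-→d5:-→d6:H4→d7:-→d8:H4 -> H4
  lookup 184.178.46.34: bits 1011100010110010001011100010 walk d0:-→d1:-→d2:-→d3:-→d4:-→d5:-→d6:-→d7:-→d8:-→d9:H2→d10:-→d11:-→d12:-→d13:-→d14:-→d15:-→d16:-→d17:-→d18:-→d19:-→d20:-→d21:-→d22:-→d23:-→d24:-→d25:-→d26:-→d27:-→d28:H3 -> H3
  lookup 184.130.112.207: bits 1011100010 walk d0:-→d1:-→d2:-→d3:-→d4:-→d5:-→d6:-→d7:-→d8:-→d9:H2→d10:- -> H2
  lookup 184.178.46.32: bits 1011100010110010001011100010 walk d0:-→d1:-→d2:-→d3:-→d4:-→d5:-→d6:-→d7:-→d8:-→d9:H2→d10:-→d11:-→d12:-→d13:-→d14:-→d15:-→d16:-→d17:-→d18:-→d19:-→d20:-→d21:-→d22:-→d23:-→d24:-→d25:-→d26:-→d27:-→d28:H3 -> H3
  del 184.128.0.0/9 (clear depth 9)
  add 0.0.0.0/0 -> H4 at depth 0
  add 184.178.46.36/32 -> H3 at depth 32
  add 184.0.0.0/6 -> H3 at depth 6
  add 184.178.46.0/23 -> H1 at depth 23
  del 184.178.46.36/32 (clear depth 32)

== LOOKUPS ==
["H4","H4","H3","H2","H3"]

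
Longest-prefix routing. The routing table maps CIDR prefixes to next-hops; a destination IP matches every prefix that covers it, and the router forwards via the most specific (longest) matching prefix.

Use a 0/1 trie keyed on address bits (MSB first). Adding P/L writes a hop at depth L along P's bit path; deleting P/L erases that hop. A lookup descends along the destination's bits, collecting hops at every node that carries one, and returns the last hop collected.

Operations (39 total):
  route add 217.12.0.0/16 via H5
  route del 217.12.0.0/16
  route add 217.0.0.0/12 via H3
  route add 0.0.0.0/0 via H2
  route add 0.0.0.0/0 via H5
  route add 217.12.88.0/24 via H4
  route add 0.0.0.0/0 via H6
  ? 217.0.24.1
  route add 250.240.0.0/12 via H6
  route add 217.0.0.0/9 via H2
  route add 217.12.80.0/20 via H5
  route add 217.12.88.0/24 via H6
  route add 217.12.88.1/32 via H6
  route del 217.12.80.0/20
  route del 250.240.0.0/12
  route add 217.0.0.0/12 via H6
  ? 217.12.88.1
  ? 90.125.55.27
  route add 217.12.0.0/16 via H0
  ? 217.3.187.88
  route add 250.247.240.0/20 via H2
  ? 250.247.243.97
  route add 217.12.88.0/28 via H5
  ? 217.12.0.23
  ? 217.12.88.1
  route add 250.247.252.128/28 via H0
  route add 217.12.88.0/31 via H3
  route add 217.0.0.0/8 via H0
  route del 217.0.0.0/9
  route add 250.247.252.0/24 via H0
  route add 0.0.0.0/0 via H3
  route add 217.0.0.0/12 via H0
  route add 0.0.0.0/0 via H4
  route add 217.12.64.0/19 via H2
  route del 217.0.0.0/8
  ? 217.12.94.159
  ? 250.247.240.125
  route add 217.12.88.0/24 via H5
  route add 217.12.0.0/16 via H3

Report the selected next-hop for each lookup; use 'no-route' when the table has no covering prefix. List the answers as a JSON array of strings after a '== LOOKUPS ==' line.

Trace:
  + 217.12.0.0/16 (H5) depth=16
  del 217.12.0.0/16 (clear depth 16)
  + 217.0.0.0/12 (H3) depth=12
  + 0.0.0.0/0 (H2) depth=0
  + 0.0.0.0/0 (H5) depth=0
  + 217.12.88.0/24 (H4) depth=24
  + 0.0.0.0/0 (H6) depth=0
  Q 217.0.24.1: descend 110110010000 ; hops seen [H6,H3] ; pick H3
  + 250.240.0.0/12 (H6) depth=12
  + 217.0.0.0/9 (H2) depth=9
  + 217.12.80.0/20 (H5) depth=20
  + 217.12.88.0/24 (H6) depth=24
  + 217.12.88.1/32 (H6) depth=32
  del 217.12.80.0/20 (clear depth 20)
  del 250.240.0.0/12 (clear depth 12)
  + 217.0.0.0/12 (H6) depth=12
  Q 217.12.88.1: descend 11011001000011000101100000000001 ; hops seen [H6,H2,H6,H6,H6] ; pick H6
  Q 90.125.55.27: descend ε ; hops seen [H6] ; pick H6
  + 217.12.0.0/16 (H0) depth=16
  Q 217.3.187.88: descend 110110010000 ; hops seen [H6,H2,H6] ; pick H6
  + 250.247.240.0/20 (H2) depth=20
  Q 250.247.243.97: descend 11111010111101111111 ; hops seen [H6,H2] ; pick H2
  + 217.12.88.0/28 (H5) depth=28
  Q 217.12.0.23: descend 11011001000011000 ; hops seen [H6,H2,H6,H0] ; pick H0
  Q 217.12.88.1: descend 11011001000011000101100000000001 ; hops seen [H6,H2,H6,H0,H6,H5,H6] ; pick H6
  + 250.247.252.128/28 (H0) depth=28
  + 217.12.88.0/31 (H3) depth=31
  + 217.0.0.0/8 (H0) depth=8
  del 217.0.0.0/9 (clear depth 9)
  + 250.247.252.0/24 (H0) depth=24
  + 0.0.0.0/0 (H3) depth=0
  + 217.0.0.0/12 (H0) depth=12
  + 0.0.0.0/0 (H4) depth=0
  + 217.12.64.0/19 (H2) depth=19
  del 217.0.0.0/8 (clear depth 8)
  Q 217.12.94.159: descend 110110010000110001011 ; hops seen [H4,H0,H0,H2] ; pick H2
  Q 250.247.240.125: descend 11111010111101111111 ; hops seen [H4,H2] ; pick H2
  + 217.12.88.0/24 (H5) depth=24
  + 217.12.0.0/16 (H3) depth=16

== LOOKUPS ==
["H3","H6","H6","H6","H2","H0","H6","H2","H2"]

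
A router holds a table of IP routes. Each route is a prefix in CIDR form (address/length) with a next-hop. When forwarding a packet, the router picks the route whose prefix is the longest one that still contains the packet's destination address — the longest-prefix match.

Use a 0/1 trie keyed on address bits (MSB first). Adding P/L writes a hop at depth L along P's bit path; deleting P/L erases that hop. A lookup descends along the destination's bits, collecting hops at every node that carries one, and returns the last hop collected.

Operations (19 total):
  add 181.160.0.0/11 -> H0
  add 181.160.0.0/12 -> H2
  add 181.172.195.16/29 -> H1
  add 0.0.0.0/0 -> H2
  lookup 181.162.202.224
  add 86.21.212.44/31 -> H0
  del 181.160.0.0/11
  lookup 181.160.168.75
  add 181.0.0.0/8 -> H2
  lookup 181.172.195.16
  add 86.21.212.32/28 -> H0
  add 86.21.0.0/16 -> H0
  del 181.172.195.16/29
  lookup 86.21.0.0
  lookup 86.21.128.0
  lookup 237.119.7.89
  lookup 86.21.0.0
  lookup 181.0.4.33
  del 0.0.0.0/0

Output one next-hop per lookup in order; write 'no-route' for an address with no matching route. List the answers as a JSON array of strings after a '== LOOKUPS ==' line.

Trace:
  + 181.160.0.0/11 (H0) depth=11
  + 181.160.0.0/12 (H2) depth=12
  + 181.172.195.16/29 (H1) depth=29
  + 0.0.0.0/0 (H2) depth=0
  Q 181.162.202.224: descend 101101011010 ; hops seen [H2,H0,H2] ; pick H2
  + 86.21.212.44/31 (H0) depth=31
  - 181.160.0.0/11 clear@11
  Q 181.160.168.75: descend 101101011010 ; hops seen [H2,H2] ; pick H2
  + 181.0.0.0/8 (H2) depth=8
  Q 181.172.195.16: descend 10110101101011001100001100010 ; hops seen [H2,H2,H2,H1] ; pick H1
  + 86.21.212.32/28 (H0) depth=28
  + 86.21.0.0/16 (H0) depth=16
  - 181.172.195.16/29 clear@29
  Q 86.21.0.0: descend 0101011000010101 ; hops seen [H2,H0] ; pick H0
  Q 86.21.128.0: descend 01010110000101011 ; hops seen [H2,H0] ; pick H0
  Q 237.119.7.89: descend 1 ; hops seen [H2] ; pick H2
  Q 86.21.0.0: descend 0101011000010101 ; hops seen [H2,H0] ; pick H0
  Q 181.0.4.33: descend 10110101 ; hops seen [H2,H2] ; pick H2
  - 0.0.0.0/0 clear@0

== LOOKUPS ==
["H2","H2","H1","H0","H0","H2","H0","H2"]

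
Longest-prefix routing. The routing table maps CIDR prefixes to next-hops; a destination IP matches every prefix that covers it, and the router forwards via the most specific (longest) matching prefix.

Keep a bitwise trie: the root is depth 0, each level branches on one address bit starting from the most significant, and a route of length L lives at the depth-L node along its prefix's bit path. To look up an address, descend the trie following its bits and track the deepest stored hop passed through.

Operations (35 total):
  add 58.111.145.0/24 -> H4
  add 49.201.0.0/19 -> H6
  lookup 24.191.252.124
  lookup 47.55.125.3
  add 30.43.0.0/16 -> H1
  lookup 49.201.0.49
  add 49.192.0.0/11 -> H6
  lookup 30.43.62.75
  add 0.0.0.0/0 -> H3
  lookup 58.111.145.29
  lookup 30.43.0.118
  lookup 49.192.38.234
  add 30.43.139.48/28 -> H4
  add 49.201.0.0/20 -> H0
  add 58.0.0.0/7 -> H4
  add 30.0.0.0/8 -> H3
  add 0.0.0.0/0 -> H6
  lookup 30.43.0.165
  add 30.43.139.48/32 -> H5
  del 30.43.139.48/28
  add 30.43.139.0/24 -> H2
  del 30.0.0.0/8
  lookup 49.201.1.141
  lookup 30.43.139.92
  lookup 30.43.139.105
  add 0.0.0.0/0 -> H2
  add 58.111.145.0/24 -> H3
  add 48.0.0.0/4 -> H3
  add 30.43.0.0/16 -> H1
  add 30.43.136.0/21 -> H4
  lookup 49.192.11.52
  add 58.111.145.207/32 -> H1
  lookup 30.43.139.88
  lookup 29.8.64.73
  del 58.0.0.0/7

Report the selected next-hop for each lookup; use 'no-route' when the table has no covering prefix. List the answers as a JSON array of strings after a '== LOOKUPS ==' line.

Apply in order:
  + 58.111.145.0/24 (H4) depth=24
  + 49.201.0.0/19 (H6) depth=19
  lookup 24.191.252.124: bits 00 walk d0:-→d1:-→d2:- -> no-route
  lookup 47.55.125.3: bits 001 walk d0:-→d1:-→d2:-→d3:- -> no-route
  + 30.43.0.0/16 (H1) depth=16
  lookup 49.201.0.49: bits 0011000111001001000 walk d0:-→d1:-→d2:-→d3:-→d4:-→d5:-→d6:-→d7:-→d8:-→d9:-→d10:-→d11:-→d12:-→d13:-→d14:-→d15:-→d16:-→d17:-→d18:-→d19:H6 -> H6
  + 49.192.0.0/11 (H6) depth=11
  lookup 30.43.62.75: bits 0001111000101011 walk d0:-→d1:-→d2:-→d3:-→d4:-→d5:-→d6:-→d7:-→d8:-→d9:-→d10:-→d11:-→d12:-→d13:-→d14:-→d15:-→d16:H1 -> H1
  + 0.0.0.0/0 (H3) depth=0
  lookup 58.111.145.29: bits 001110100110111110010001 walk d0:H3→d1:-→d2:-→d3:-→d4:-→d5:-→d6:-→d7:-→d8:-→d9:-→d10:-→d11:-→d12:-→d13:-→d14:-→d15:-→d16:-→d17:-→d18:-→d19:-→d20:-→d21:-→d22:-→d23:-→d24:H4 -> H4
  lookup 30.43.0.118: bits 0001111000101011 walk d0:H3→d1:-→d2:-→d3:-→d4:-→d5:-→d6:-→d7:-→d8:-→d9:-→d10:-→d11:-→d12:-→d13:-→d14:-→d15:-→d16:H1 -> H1
  lookup 49.192.38.234: bits 001100011100 walk d0:H3→d1:-→d2:-→d3:-→d4:-→d5:-→d6:-→d7:-→d8:-→d9:-→d10:-→d11:H6→d12:- -> H6
  + 30.43.139.48/28 (H4) depth=28
  + 49.201.0.0/20 (H0) depth=20
  + 58.0.0.0/7 (H4) depth=7
  + 30.0.0.0/8 (H3) depth=8
  + 0.0.0.0/0 (H6) depth=0
  lookup 30.43.0.165: bits 0001111000101011 walk d0:H6→d1:-→d2:-→d3:-→d4:-→d5:-→d6:-→d7:-→d8:H3→d9:-→d10:-→d11:-→d12:-→d13:-→d14:-→d15:-→d16:H1 -> H1
  + 30.43.139.48/32 (H5) depth=32
  del 30.43.139.48/28 (clear depth 28)
  + 30.43.139.0/24 (H2) depth=24
  del 30.0.0.0/8 (clear depth 8)
  lookup 49.201.1.141: bits 00110001110010010000 walk d0:H6→d1:-→d2:-→d3:-→d4:-→d5:-→d6:-→d7:-→d8:-→d9:-→d10:-→d11:H6→d12:-→d13:-→d14:-→d15:-→d16:-→d17:-→d18:-→d19:H6→d20:H0 -> H0
  lookup 30.43.139.92: bits 0001111000101011100010110 walk d0:H6→d1:-→d2:-→d3:-→d4:-→d5:-→d6:-→d7:-→d8:-→d9:-→d10:-→d11:-→d12:-→d13:-→d14:-→d15:-→d16:H1→d17:-→d18:-→d19:-→d20:-→d21:-→d22:-→d23:-→d24:H2→d25:- -> H2
  lookup 30.43.139.105: bits 0001111000101011100010110 walk d0:H6→d1:-→d2:-→d3:-→d4:-→d5:-→d6:-→d7:-→d8:-→d9:-→d10:-→d11:-→d12:-→d13:-→d14:-→d15:-→d16:H1→d17:-→d18:-→d19:-→d20:-→d21:-→d22:-→d23:-→d24:H2→d25:- -> H2
  + 0.0.0.0/0 (H2) depth=0
  + 58.111.145.0/24 (H3) depth=24
  + 48.0.0.0/4 (H3) depth=4
  + 30.43.0.0/16 (H1) depth=16
  + 30.43.136.0/21 (H4) depth=21
  lookup 49.192.11.52: bits 001100011100 walk d0:H2→d1:-→d2:-→d3:-→d4:H3→d5:-→d6:-→d7:-→d8:-→d9:-→d10:-→d11:H6→d12:- -> H6
  + 58.111.145.207/32 (H1) depth=32
  lookup 30.43.139.88: bits 0001111000101011100010110 walk d0:H2→d1:-→d2:-→d3:-→d4:-→d5:-→d6:-→d7:-→d8:-→d9:-→d10:-→d11:-→d12:-→d13:-→d14:-→d15:-→d16:H1→d17:-→d18:-→d19:-→d20:-→d21:H4→d22:-→d23:-→d24:H2→d25:- -> H2
  lookup 29.8.64.73: bits 000111 walk d0:H2→d1:-→d2:-→d3:-→d4:-→d5:-→d6:- -> H2
  del 58.0.0.0/7 (clear depth 7)

== LOOKUPS ==
["no-route","no-route","H6","H1","H4","H1","H6","H1","H0","H2","H2","H6","H2","H2"]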